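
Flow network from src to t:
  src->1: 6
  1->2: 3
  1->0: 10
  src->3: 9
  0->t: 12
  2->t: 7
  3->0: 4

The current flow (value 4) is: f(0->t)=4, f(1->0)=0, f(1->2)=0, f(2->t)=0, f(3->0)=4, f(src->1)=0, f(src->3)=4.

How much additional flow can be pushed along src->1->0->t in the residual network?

6

Residual capacities along the path: src->1: 6, 1->0: 10, 0->t: 8.
Minimum is 6.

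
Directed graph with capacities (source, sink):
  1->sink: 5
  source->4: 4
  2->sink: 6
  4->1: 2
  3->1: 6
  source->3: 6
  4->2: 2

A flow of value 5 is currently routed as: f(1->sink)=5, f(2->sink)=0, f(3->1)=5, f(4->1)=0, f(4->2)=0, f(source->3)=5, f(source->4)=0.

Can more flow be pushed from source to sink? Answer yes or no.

Residual path source->4->2->sink has bottleneck 2 > 0.
Pushing 2 along it raises the flow to 7, so the given flow is not maximum.

Yes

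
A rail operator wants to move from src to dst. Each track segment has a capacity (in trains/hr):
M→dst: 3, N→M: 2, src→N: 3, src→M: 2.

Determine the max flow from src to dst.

Augment src→M→dst: bottleneck 2. Total 2.
Augment src→N→M→dst: bottleneck 1. Total 3.
No augmenting path remains in the residual graph.

3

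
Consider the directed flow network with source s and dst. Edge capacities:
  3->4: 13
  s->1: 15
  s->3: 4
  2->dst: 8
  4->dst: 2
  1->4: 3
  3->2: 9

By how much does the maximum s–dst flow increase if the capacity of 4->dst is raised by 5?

Original max flow = 6.
After raising cap(4->dst), augmenting paths through that edge carry 1 more unit.
New max flow = 7. Increase = 1.

1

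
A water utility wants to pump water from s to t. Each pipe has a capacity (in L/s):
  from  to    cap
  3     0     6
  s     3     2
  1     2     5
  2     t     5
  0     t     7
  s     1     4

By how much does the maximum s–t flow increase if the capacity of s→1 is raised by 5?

1

Original max flow = 6.
After raising cap(s→1), augmenting paths through that edge carry 1 more unit.
New max flow = 7. Increase = 1.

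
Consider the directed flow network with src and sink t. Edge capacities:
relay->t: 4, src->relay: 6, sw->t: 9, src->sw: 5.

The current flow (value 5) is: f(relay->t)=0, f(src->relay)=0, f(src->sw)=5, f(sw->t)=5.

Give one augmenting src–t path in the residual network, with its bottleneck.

src->relay->t, bottleneck 4

Residual along src->relay->t: src->relay: 6, relay->t: 4.
Bottleneck = min = 4.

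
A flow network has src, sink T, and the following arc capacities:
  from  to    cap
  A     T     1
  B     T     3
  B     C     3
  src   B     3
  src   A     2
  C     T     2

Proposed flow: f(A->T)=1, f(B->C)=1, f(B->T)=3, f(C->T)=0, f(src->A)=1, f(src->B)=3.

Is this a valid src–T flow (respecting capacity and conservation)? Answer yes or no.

No

Conservation fails at B: inflow 3 ≠ outflow 4.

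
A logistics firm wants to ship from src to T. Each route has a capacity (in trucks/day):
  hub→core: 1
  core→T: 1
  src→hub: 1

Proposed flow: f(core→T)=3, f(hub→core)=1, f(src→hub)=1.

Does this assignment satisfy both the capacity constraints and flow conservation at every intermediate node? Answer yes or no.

Capacity violated on core→T: flow 3 > capacity 1.

No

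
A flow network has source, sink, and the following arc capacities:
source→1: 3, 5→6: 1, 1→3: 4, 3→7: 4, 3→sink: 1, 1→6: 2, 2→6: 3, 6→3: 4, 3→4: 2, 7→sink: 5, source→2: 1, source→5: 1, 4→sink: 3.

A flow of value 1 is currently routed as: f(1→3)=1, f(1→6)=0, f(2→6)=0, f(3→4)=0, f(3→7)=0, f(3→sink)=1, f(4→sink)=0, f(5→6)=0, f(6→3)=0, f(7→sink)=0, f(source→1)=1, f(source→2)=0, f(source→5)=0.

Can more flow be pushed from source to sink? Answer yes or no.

Yes

Residual path source→1→3→4→sink has bottleneck 2 > 0.
Pushing 2 along it raises the flow to 3, so the given flow is not maximum.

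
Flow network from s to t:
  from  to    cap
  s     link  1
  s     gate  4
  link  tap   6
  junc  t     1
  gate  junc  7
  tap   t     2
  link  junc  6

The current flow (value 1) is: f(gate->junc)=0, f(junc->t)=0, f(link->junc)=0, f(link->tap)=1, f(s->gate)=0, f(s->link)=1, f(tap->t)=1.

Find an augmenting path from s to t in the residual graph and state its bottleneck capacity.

Residual along s->gate->junc->t: s->gate: 4, gate->junc: 7, junc->t: 1.
Bottleneck = min = 1.

s->gate->junc->t, bottleneck 1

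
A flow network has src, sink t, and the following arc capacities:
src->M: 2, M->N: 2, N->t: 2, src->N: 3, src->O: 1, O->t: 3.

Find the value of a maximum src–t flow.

3

Augment src->O->t: bottleneck 1. Total 1.
Augment src->N->t: bottleneck 2. Total 3.
No augmenting path remains in the residual graph.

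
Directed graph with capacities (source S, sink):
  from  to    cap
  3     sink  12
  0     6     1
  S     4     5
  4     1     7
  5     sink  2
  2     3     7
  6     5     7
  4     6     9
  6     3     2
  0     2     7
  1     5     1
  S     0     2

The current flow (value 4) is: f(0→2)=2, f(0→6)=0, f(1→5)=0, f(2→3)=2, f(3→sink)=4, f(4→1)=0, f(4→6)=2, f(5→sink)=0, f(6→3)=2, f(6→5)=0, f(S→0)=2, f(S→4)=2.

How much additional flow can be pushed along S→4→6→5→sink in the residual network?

Residual capacities along the path: S→4: 3, 4→6: 7, 6→5: 7, 5→sink: 2.
Minimum is 2.

2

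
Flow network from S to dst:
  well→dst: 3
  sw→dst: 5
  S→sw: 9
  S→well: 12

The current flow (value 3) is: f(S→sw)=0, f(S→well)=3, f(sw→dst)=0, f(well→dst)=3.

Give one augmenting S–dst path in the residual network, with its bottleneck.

Residual along S→sw→dst: S→sw: 9, sw→dst: 5.
Bottleneck = min = 5.

S→sw→dst, bottleneck 5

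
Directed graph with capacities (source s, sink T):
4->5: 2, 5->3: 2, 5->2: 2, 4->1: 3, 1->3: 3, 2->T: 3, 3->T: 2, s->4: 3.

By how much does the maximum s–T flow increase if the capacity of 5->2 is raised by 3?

Original max flow = 3.
Edge 5->2 does not cross the min cut (source side {s}), so extra capacity there cannot help.
New max flow = 3. Increase = 0.

0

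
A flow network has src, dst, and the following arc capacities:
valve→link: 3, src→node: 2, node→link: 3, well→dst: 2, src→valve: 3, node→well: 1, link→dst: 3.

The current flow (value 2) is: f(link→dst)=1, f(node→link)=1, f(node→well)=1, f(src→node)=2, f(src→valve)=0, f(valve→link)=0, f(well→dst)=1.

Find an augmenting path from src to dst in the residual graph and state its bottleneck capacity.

Residual along src→valve→link→dst: src→valve: 3, valve→link: 3, link→dst: 2.
Bottleneck = min = 2.

src→valve→link→dst, bottleneck 2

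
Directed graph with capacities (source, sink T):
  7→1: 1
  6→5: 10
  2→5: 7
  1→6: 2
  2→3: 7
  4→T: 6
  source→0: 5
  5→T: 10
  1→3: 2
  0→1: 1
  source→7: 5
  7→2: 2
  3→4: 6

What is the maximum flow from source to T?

Augment source→7→2→5→T: bottleneck 2. Total 2.
Augment source→7→1→3→4→T: bottleneck 1. Total 3.
Augment source→0→1→3→4→T: bottleneck 1. Total 4.
No augmenting path remains in the residual graph.

4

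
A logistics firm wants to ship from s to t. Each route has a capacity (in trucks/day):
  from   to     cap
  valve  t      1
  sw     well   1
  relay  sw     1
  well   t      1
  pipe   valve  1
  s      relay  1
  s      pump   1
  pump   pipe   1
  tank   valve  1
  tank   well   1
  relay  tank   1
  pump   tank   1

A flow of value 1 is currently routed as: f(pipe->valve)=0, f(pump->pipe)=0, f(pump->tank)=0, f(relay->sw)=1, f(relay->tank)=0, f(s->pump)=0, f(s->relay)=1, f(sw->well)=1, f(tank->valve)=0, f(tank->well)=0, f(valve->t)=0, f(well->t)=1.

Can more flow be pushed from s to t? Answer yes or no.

Yes

Residual path s->pump->tank->valve->t has bottleneck 1 > 0.
Pushing 1 along it raises the flow to 2, so the given flow is not maximum.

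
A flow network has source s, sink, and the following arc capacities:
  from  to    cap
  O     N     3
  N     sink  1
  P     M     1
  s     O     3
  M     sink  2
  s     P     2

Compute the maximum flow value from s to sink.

2

Augment s->P->M->sink: bottleneck 1. Total 1.
Augment s->O->N->sink: bottleneck 1. Total 2.
No augmenting path remains in the residual graph.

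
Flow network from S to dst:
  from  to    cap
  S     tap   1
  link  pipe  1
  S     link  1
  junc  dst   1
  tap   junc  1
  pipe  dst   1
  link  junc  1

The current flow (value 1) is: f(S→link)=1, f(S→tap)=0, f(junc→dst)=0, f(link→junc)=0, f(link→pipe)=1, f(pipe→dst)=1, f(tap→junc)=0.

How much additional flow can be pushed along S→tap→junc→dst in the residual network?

1

Residual capacities along the path: S→tap: 1, tap→junc: 1, junc→dst: 1.
Minimum is 1.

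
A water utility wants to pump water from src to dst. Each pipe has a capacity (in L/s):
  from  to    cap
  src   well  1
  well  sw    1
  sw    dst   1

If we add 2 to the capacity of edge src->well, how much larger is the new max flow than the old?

Original max flow = 1.
Even with extra capacity on src->well, another cut of capacity 1 remains binding.
New max flow = 1. Increase = 0.

0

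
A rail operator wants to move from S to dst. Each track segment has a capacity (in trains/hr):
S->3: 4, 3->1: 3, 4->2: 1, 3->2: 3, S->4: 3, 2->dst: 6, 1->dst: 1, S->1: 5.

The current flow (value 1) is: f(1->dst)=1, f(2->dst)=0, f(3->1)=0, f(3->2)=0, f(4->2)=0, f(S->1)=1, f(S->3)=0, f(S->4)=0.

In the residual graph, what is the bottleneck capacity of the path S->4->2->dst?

Residual capacities along the path: S->4: 3, 4->2: 1, 2->dst: 6.
Minimum is 1.

1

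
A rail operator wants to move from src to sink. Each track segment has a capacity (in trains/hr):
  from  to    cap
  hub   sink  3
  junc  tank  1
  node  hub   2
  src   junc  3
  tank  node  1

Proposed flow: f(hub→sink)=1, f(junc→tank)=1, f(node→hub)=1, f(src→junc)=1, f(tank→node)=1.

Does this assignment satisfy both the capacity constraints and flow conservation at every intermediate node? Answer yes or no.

Yes

Every edge has 0 ≤ f(e) ≤ cap(e).
At each intermediate node, inflow equals outflow.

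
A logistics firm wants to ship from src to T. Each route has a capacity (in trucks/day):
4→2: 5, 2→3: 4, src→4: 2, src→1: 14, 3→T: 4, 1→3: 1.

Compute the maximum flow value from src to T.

3

Augment src→1→3→T: bottleneck 1. Total 1.
Augment src→4→2→3→T: bottleneck 2. Total 3.
No augmenting path remains in the residual graph.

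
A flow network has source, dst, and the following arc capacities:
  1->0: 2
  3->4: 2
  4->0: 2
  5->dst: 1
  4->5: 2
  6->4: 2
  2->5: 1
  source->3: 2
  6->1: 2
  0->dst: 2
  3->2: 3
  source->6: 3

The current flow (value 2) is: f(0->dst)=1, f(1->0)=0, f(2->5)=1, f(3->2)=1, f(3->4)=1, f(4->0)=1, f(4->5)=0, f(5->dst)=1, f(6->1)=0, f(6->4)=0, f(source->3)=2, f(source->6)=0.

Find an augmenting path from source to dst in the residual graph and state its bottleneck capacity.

Residual along source->6->4->0->dst: source->6: 3, 6->4: 2, 4->0: 1, 0->dst: 1.
Bottleneck = min = 1.

source->6->4->0->dst, bottleneck 1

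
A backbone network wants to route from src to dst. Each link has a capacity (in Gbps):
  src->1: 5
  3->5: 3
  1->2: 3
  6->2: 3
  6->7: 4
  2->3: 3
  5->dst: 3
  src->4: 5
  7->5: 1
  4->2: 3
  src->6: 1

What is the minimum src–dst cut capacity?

3

Max flow = 3 (via 2 augmenting paths).
In the residual at optimum, the set reachable from src is {1, 2, 3, 4, 5, 6, 7, src}.
Cut edges: 5->dst (cap 3). Sum = 3.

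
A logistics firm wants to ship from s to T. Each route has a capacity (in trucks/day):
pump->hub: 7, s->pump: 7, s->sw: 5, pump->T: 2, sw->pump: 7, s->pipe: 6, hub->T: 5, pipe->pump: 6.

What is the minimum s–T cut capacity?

Max flow = 7 (via 2 augmenting paths).
In the residual at optimum, the set reachable from s is {hub, pipe, pump, s, sw}.
Cut edges: pump->T (cap 2), hub->T (cap 5). Sum = 7.

7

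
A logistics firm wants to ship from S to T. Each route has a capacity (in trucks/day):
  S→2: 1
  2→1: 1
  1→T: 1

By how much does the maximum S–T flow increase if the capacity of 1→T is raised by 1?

0

Original max flow = 1.
Edge 1→T does not cross the min cut (source side {S}), so extra capacity there cannot help.
New max flow = 1. Increase = 0.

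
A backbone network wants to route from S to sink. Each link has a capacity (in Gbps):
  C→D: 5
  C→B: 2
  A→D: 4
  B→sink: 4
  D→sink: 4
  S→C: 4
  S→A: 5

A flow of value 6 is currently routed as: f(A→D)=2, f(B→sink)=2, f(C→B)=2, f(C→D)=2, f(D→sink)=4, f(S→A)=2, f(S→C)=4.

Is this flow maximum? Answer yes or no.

Residual reachable from S: {A, C, D, S}; sink is not reachable.
Saturated cut: C→B, D→sink with total capacity 6 = current flow value. Flow is maximum.

Yes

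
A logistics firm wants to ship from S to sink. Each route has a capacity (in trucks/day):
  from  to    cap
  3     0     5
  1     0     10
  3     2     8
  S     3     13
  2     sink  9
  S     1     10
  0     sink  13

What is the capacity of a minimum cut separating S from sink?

Max flow = 21 (via 3 augmenting paths).
In the residual at optimum, the set reachable from S is {0, 1, 3, S}.
Cut edges: 3->2 (cap 8), 0->sink (cap 13). Sum = 21.

21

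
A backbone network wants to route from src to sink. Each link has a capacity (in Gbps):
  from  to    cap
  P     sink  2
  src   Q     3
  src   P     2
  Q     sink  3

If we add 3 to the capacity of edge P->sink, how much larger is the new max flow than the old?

Original max flow = 5.
Edge P->sink does not cross the min cut (source side {src}), so extra capacity there cannot help.
New max flow = 5. Increase = 0.

0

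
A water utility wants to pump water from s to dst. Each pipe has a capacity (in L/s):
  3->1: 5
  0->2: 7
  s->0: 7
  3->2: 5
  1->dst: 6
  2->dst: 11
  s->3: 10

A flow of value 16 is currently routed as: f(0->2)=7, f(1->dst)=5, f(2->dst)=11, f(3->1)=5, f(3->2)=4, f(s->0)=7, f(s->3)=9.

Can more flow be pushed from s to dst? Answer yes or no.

Residual reachable from s: {0, 2, 3, s}; dst is not reachable.
Saturated cut: 3->1, 2->dst with total capacity 16 = current flow value. Flow is maximum.

No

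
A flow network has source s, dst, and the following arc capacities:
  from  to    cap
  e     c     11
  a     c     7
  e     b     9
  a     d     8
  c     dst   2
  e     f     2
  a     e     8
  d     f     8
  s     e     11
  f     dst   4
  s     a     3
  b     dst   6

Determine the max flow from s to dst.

Augment s→a→c→dst: bottleneck 2. Total 2.
Augment s→e→f→dst: bottleneck 2. Total 4.
Augment s→e→b→dst: bottleneck 6. Total 10.
Augment s→a→d→f→dst: bottleneck 1. Total 11.
Augment s→e→c→a→d→f→dst: bottleneck 1. Total 12.
No augmenting path remains in the residual graph.

12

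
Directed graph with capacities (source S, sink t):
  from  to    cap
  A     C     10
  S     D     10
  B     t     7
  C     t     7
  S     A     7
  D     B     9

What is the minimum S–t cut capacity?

Max flow = 14 (via 2 augmenting paths).
In the residual at optimum, the set reachable from S is {B, D, S}.
Cut edges: S→A (cap 7), B→t (cap 7). Sum = 14.

14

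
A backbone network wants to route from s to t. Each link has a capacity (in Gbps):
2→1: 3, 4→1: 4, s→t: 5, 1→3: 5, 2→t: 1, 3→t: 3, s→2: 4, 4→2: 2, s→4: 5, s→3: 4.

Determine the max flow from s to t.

9

Augment s→t: bottleneck 5. Total 5.
Augment s→2→t: bottleneck 1. Total 6.
Augment s→3→t: bottleneck 3. Total 9.
No augmenting path remains in the residual graph.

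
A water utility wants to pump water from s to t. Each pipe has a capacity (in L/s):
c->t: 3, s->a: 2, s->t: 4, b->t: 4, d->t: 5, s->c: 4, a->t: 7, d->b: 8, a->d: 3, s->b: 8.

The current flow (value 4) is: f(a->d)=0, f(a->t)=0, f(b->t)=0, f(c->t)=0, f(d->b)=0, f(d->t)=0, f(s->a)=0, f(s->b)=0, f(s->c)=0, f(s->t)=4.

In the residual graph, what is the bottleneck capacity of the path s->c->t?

Residual capacities along the path: s->c: 4, c->t: 3.
Minimum is 3.

3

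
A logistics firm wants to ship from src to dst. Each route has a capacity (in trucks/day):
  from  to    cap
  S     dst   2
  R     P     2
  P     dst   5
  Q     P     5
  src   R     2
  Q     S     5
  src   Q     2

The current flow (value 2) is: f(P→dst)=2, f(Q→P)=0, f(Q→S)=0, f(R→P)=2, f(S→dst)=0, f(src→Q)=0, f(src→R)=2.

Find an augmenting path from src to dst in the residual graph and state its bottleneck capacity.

src→Q→P→dst, bottleneck 2

Residual along src→Q→P→dst: src→Q: 2, Q→P: 5, P→dst: 3.
Bottleneck = min = 2.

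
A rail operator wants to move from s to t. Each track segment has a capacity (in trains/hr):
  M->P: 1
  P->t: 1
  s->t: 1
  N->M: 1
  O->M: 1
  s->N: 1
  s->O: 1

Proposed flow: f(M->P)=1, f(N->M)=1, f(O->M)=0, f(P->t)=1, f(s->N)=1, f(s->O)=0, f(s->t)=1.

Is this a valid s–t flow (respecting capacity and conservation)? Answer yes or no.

Yes

Every edge has 0 ≤ f(e) ≤ cap(e).
At each intermediate node, inflow equals outflow.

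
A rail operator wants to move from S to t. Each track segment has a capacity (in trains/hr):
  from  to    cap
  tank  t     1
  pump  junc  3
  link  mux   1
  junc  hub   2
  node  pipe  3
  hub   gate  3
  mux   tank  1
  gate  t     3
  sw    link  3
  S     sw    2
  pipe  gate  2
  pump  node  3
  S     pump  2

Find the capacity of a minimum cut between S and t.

3

Max flow = 3 (via 2 augmenting paths).
In the residual at optimum, the set reachable from S is {S, link, sw}.
Cut edges: link→mux (cap 1), S→pump (cap 2). Sum = 3.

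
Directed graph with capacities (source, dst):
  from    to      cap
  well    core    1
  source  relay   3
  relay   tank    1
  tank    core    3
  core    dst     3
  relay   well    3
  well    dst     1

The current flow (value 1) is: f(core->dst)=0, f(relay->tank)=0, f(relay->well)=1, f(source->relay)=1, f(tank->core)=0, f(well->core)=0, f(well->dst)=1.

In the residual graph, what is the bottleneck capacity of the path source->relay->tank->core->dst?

Residual capacities along the path: source->relay: 2, relay->tank: 1, tank->core: 3, core->dst: 3.
Minimum is 1.

1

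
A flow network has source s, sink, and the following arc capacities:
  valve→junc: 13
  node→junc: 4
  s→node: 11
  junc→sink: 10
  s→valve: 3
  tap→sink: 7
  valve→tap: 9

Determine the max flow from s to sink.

7

Augment s→node→junc→sink: bottleneck 4. Total 4.
Augment s→valve→junc→sink: bottleneck 3. Total 7.
No augmenting path remains in the residual graph.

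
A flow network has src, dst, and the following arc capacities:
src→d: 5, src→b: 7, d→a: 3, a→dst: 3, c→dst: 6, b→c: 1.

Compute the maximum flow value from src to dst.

4

Augment src→d→a→dst: bottleneck 3. Total 3.
Augment src→b→c→dst: bottleneck 1. Total 4.
No augmenting path remains in the residual graph.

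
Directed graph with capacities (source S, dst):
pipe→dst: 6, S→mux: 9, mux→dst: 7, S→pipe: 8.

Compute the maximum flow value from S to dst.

13

Augment S→pipe→dst: bottleneck 6. Total 6.
Augment S→mux→dst: bottleneck 7. Total 13.
No augmenting path remains in the residual graph.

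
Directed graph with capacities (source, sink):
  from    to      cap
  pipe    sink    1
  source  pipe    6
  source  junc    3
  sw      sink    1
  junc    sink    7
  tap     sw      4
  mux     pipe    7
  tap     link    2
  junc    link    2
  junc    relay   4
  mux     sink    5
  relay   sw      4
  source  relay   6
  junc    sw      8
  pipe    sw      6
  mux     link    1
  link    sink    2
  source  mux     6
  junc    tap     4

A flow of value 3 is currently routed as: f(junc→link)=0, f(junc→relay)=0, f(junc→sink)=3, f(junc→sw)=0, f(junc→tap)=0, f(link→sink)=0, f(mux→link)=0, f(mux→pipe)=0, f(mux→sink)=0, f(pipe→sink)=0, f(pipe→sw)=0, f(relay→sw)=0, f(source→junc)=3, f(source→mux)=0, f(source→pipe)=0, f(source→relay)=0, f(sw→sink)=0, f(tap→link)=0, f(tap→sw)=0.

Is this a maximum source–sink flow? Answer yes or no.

No

Residual path source→mux→sink has bottleneck 5 > 0.
Pushing 5 along it raises the flow to 8, so the given flow is not maximum.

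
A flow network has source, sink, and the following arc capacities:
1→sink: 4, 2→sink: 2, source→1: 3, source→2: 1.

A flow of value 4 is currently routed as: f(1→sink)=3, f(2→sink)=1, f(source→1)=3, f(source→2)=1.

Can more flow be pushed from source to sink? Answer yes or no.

No

Residual reachable from source: {source}; sink is not reachable.
Saturated cut: source→2, source→1 with total capacity 4 = current flow value. Flow is maximum.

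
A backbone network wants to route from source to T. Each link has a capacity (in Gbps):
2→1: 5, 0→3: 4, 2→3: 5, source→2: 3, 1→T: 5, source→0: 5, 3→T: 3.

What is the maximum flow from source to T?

6

Augment source→2→1→T: bottleneck 3. Total 3.
Augment source→0→3→T: bottleneck 3. Total 6.
No augmenting path remains in the residual graph.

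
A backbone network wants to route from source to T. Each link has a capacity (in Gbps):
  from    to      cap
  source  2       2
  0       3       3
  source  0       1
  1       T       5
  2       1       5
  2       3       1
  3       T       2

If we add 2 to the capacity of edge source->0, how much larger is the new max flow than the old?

1

Original max flow = 3.
After raising cap(source->0), augmenting paths through that edge carry 1 more unit.
New max flow = 4. Increase = 1.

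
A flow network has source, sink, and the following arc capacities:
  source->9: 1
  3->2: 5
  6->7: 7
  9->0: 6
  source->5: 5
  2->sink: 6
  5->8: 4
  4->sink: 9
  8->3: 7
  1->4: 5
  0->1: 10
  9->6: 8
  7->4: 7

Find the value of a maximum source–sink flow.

Augment source->5->8->3->2->sink: bottleneck 4. Total 4.
Augment source->9->6->7->4->sink: bottleneck 1. Total 5.
No augmenting path remains in the residual graph.

5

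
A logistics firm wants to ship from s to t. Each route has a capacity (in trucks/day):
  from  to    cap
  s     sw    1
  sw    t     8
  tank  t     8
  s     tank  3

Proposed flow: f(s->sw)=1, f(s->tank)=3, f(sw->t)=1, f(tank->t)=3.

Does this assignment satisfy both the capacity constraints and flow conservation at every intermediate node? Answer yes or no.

Yes

Every edge has 0 ≤ f(e) ≤ cap(e).
At each intermediate node, inflow equals outflow.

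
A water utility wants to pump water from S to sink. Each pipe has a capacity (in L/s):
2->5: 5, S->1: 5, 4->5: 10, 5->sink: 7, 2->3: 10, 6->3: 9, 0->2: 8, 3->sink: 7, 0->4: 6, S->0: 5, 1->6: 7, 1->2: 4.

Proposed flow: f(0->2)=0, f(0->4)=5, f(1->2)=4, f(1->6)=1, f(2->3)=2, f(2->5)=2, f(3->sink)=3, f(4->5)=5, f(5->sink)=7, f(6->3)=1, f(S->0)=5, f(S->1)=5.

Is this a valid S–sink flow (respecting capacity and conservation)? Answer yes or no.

Yes

Every edge has 0 ≤ f(e) ≤ cap(e).
At each intermediate node, inflow equals outflow.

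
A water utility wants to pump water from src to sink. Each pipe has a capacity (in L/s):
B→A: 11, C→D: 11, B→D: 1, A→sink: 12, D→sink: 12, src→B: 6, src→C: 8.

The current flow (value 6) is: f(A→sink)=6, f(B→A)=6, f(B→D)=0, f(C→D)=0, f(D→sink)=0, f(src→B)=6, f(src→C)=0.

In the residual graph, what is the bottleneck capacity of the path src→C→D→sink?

8

Residual capacities along the path: src→C: 8, C→D: 11, D→sink: 12.
Minimum is 8.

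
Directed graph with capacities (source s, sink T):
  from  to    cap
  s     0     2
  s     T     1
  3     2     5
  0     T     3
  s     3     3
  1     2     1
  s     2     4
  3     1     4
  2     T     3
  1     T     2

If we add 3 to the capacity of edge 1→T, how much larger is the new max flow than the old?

Original max flow = 8.
After raising cap(1→T), augmenting paths through that edge carry 1 more unit.
New max flow = 9. Increase = 1.

1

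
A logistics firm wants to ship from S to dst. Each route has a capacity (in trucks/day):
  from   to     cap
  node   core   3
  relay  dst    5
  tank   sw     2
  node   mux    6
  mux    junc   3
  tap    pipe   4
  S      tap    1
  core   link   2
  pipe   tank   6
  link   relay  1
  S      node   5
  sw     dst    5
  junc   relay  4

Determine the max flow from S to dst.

Augment S->tap->pipe->tank->sw->dst: bottleneck 1. Total 1.
Augment S->node->mux->junc->relay->dst: bottleneck 3. Total 4.
Augment S->node->core->link->relay->dst: bottleneck 1. Total 5.
No augmenting path remains in the residual graph.

5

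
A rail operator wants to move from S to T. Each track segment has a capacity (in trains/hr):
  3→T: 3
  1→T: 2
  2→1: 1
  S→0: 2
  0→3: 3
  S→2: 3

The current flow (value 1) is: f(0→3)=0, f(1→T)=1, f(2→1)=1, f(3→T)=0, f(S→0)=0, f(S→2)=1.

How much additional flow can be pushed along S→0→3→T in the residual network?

2

Residual capacities along the path: S→0: 2, 0→3: 3, 3→T: 3.
Minimum is 2.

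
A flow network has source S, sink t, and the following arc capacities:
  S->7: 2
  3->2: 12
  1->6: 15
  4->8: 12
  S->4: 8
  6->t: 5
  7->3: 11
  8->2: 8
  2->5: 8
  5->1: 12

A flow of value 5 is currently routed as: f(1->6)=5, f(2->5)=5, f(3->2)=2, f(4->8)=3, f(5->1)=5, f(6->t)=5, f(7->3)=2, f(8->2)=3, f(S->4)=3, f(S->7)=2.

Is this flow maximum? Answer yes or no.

Yes

Residual reachable from S: {1, 2, 3, 4, 5, 6, 7, 8, S}; t is not reachable.
Saturated cut: 6->t with total capacity 5 = current flow value. Flow is maximum.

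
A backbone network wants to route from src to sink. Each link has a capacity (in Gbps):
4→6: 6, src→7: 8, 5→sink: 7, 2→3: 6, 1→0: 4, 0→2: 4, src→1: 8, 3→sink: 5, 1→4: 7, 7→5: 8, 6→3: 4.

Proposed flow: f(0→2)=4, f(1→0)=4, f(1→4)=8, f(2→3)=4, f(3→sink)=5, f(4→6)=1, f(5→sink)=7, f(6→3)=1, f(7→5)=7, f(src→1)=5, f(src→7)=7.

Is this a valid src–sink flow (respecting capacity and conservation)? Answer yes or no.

Capacity violated on 1→4: flow 8 > capacity 7.

No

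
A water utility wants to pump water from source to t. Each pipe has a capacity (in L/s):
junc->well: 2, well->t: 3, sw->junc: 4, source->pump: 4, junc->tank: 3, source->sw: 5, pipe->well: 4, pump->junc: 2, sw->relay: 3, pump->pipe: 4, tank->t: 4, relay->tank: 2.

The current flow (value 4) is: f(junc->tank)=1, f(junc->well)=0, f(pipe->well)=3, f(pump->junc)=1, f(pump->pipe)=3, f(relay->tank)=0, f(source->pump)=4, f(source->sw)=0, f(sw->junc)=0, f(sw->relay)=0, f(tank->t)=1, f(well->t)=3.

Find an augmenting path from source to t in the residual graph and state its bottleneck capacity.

Residual along source->sw->junc->tank->t: source->sw: 5, sw->junc: 4, junc->tank: 2, tank->t: 3.
Bottleneck = min = 2.

source->sw->junc->tank->t, bottleneck 2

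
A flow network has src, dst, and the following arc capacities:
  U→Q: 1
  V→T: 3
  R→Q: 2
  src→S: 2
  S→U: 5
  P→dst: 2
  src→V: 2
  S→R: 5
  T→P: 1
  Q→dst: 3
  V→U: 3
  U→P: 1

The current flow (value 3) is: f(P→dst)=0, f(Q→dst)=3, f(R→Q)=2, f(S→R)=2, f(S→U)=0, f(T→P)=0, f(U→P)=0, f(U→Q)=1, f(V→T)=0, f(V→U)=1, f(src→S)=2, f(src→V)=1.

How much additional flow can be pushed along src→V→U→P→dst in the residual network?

Residual capacities along the path: src→V: 1, V→U: 2, U→P: 1, P→dst: 2.
Minimum is 1.

1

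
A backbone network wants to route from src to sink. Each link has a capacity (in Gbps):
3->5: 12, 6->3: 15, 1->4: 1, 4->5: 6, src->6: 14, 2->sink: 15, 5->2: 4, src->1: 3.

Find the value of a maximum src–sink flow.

Augment src->6->3->5->2->sink: bottleneck 4. Total 4.
No augmenting path remains in the residual graph.

4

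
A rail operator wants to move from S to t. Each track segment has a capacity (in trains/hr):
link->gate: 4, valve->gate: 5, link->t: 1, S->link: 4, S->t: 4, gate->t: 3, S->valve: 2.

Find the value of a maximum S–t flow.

8

Augment S->t: bottleneck 4. Total 4.
Augment S->link->t: bottleneck 1. Total 5.
Augment S->valve->gate->t: bottleneck 2. Total 7.
Augment S->link->gate->t: bottleneck 1. Total 8.
No augmenting path remains in the residual graph.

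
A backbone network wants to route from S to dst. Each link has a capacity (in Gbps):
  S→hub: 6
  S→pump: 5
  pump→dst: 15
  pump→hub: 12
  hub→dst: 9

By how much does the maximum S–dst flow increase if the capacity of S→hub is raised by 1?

1

Original max flow = 11.
After raising cap(S→hub), augmenting paths through that edge carry 1 more unit.
New max flow = 12. Increase = 1.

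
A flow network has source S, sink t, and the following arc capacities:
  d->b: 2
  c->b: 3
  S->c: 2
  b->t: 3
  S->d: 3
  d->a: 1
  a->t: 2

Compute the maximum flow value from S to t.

4

Augment S->c->b->t: bottleneck 2. Total 2.
Augment S->d->b->t: bottleneck 1. Total 3.
Augment S->d->a->t: bottleneck 1. Total 4.
No augmenting path remains in the residual graph.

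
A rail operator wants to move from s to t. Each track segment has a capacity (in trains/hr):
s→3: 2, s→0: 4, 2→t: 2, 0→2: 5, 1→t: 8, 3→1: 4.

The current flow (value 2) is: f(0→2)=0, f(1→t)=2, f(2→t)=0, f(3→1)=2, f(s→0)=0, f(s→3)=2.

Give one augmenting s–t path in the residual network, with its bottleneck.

Residual along s→0→2→t: s→0: 4, 0→2: 5, 2→t: 2.
Bottleneck = min = 2.

s→0→2→t, bottleneck 2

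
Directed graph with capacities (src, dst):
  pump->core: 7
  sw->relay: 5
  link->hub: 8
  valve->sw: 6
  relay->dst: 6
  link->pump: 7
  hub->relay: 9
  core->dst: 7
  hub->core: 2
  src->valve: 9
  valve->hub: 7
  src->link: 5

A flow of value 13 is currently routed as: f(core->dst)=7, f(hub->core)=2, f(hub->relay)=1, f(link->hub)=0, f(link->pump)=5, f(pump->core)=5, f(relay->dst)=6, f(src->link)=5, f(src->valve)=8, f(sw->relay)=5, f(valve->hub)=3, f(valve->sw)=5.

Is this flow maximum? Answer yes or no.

Residual reachable from src: {hub, relay, src, sw, valve}; dst is not reachable.
Saturated cut: src->link, hub->core, relay->dst with total capacity 13 = current flow value. Flow is maximum.

Yes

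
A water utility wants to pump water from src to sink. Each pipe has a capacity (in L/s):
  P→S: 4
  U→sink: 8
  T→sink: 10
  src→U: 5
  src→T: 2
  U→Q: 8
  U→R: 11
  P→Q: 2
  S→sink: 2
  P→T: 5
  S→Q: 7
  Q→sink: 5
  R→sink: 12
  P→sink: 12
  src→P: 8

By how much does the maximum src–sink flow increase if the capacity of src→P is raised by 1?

Original max flow = 15.
After raising cap(src→P), augmenting paths through that edge carry 1 more unit.
New max flow = 16. Increase = 1.

1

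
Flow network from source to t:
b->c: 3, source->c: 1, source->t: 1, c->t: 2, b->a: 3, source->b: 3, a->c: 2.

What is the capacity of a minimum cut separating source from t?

Max flow = 3 (via 3 augmenting paths).
In the residual at optimum, the set reachable from source is {a, b, c, source}.
Cut edges: source->t (cap 1), c->t (cap 2). Sum = 3.

3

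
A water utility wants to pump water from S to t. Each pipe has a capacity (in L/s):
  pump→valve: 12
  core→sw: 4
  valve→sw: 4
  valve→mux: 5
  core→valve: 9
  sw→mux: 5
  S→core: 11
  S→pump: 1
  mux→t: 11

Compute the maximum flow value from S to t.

10

Augment S→pump→valve→mux→t: bottleneck 1. Total 1.
Augment S→core→valve→mux→t: bottleneck 4. Total 5.
Augment S→core→sw→mux→t: bottleneck 4. Total 9.
Augment S→core→valve→sw→mux→t: bottleneck 1. Total 10.
No augmenting path remains in the residual graph.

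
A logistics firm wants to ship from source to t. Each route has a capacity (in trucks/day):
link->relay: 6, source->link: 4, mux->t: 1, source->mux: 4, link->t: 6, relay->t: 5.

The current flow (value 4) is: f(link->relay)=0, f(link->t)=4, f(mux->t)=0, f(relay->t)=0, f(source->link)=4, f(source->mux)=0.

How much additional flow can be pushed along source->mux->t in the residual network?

1

Residual capacities along the path: source->mux: 4, mux->t: 1.
Minimum is 1.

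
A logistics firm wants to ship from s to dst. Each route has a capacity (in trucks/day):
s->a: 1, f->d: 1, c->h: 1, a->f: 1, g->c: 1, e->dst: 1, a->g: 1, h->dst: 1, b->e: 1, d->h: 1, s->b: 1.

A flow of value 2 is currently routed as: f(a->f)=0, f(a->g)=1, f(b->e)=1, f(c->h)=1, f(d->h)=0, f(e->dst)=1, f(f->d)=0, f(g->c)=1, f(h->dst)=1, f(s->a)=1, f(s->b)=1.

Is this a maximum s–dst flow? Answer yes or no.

Residual reachable from s: {s}; dst is not reachable.
Saturated cut: s->a, s->b with total capacity 2 = current flow value. Flow is maximum.

Yes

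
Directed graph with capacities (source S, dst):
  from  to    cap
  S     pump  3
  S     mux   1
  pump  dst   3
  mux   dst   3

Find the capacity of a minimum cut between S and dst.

4

Max flow = 4 (via 2 augmenting paths).
In the residual at optimum, the set reachable from S is {S}.
Cut edges: S→pump (cap 3), S→mux (cap 1). Sum = 4.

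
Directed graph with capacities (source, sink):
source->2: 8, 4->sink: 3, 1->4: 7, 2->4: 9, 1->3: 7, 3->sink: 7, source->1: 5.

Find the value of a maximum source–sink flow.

Augment source->1->3->sink: bottleneck 5. Total 5.
Augment source->2->4->sink: bottleneck 3. Total 8.
No augmenting path remains in the residual graph.

8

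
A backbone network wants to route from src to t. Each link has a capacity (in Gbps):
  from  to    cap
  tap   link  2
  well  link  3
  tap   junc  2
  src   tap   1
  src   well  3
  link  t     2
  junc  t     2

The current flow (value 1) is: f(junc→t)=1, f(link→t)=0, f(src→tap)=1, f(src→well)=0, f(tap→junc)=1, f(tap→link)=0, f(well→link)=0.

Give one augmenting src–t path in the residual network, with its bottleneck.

src→well→link→t, bottleneck 2

Residual along src→well→link→t: src→well: 3, well→link: 3, link→t: 2.
Bottleneck = min = 2.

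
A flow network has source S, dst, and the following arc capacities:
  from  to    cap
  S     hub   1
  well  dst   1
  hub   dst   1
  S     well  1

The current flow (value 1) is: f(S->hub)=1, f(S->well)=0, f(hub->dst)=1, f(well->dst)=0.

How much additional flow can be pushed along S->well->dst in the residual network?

1

Residual capacities along the path: S->well: 1, well->dst: 1.
Minimum is 1.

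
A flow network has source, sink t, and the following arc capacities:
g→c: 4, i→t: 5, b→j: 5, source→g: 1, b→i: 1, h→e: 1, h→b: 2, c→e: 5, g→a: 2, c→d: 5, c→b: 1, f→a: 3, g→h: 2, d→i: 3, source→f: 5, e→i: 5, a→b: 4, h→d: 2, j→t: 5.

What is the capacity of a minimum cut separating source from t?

4

Max flow = 4 (via 3 augmenting paths).
In the residual at optimum, the set reachable from source is {f, source}.
Cut edges: source→g (cap 1), f→a (cap 3). Sum = 4.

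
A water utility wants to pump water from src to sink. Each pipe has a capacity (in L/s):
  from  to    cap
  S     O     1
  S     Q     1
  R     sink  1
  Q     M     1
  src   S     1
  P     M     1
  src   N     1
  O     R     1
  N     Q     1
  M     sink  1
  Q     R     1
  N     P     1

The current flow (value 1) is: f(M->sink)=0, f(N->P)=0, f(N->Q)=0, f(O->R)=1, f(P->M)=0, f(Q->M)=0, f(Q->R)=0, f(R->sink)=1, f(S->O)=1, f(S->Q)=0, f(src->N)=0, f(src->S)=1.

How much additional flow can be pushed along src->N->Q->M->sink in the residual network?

1

Residual capacities along the path: src->N: 1, N->Q: 1, Q->M: 1, M->sink: 1.
Minimum is 1.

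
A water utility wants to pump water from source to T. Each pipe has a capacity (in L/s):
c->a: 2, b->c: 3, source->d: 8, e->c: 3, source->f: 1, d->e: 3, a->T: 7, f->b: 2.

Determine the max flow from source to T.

Augment source->f->b->c->a->T: bottleneck 1. Total 1.
Augment source->d->e->c->a->T: bottleneck 1. Total 2.
No augmenting path remains in the residual graph.

2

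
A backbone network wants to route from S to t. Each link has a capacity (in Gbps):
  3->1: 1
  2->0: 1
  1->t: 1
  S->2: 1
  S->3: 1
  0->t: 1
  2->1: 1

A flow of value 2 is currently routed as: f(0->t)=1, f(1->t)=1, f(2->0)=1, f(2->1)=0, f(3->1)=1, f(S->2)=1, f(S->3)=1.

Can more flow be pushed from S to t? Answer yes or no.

No

Residual reachable from S: {S}; t is not reachable.
Saturated cut: S->2, S->3 with total capacity 2 = current flow value. Flow is maximum.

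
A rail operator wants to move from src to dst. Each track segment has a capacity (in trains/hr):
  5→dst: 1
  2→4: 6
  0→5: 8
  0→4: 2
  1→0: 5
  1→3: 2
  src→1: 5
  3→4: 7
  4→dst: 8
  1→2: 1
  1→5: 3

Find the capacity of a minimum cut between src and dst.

Max flow = 5 (via 4 augmenting paths).
In the residual at optimum, the set reachable from src is {src}.
Cut edges: src→1 (cap 5). Sum = 5.

5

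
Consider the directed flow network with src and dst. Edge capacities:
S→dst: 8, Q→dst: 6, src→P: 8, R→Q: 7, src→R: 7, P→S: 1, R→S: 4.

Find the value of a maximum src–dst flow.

Augment src→P→S→dst: bottleneck 1. Total 1.
Augment src→R→S→dst: bottleneck 4. Total 5.
Augment src→R→Q→dst: bottleneck 3. Total 8.
No augmenting path remains in the residual graph.

8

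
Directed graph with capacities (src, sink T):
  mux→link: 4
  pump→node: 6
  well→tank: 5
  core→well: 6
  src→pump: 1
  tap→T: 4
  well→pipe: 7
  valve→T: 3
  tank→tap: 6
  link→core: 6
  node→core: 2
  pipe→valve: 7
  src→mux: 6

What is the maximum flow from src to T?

Augment src→pump→node→core→well→pipe→valve→T: bottleneck 1. Total 1.
Augment src→mux→link→core→well→pipe→valve→T: bottleneck 2. Total 3.
Augment src→mux→link→core→well→tank→tap→T: bottleneck 2. Total 5.
No augmenting path remains in the residual graph.

5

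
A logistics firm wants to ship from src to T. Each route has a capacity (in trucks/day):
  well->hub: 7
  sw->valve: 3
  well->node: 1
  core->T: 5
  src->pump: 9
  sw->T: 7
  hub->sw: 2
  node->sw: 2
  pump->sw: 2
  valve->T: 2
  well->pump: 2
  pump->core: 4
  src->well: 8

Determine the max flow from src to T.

Augment src->pump->sw->T: bottleneck 2. Total 2.
Augment src->pump->core->T: bottleneck 4. Total 6.
Augment src->well->hub->sw->T: bottleneck 2. Total 8.
Augment src->well->node->sw->T: bottleneck 1. Total 9.
No augmenting path remains in the residual graph.

9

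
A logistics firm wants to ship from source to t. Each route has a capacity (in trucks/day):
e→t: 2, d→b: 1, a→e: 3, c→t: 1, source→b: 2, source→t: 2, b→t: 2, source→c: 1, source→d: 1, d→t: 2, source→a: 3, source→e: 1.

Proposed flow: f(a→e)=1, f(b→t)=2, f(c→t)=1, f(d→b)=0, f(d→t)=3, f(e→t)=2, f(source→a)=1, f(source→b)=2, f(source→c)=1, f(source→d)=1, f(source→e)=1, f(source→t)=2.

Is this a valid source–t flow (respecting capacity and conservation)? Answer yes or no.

Capacity violated on d→t: flow 3 > capacity 2.

No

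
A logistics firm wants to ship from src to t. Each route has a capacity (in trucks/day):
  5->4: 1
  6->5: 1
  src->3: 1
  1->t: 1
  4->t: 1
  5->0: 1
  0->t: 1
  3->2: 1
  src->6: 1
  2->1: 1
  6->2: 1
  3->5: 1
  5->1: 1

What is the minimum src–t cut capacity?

2

Max flow = 2 (via 2 augmenting paths).
In the residual at optimum, the set reachable from src is {src}.
Cut edges: src->6 (cap 1), src->3 (cap 1). Sum = 2.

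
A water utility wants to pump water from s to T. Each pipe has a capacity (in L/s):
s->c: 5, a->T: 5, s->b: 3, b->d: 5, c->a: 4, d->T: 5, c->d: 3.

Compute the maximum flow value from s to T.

Augment s->c->a->T: bottleneck 4. Total 4.
Augment s->c->d->T: bottleneck 1. Total 5.
Augment s->b->d->T: bottleneck 3. Total 8.
No augmenting path remains in the residual graph.

8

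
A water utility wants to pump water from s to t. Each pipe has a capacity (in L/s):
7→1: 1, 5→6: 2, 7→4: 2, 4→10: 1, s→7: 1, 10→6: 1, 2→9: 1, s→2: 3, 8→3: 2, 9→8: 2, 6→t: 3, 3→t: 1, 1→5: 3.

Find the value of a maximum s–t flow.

Augment s→7→4→10→6→t: bottleneck 1. Total 1.
Augment s→2→9→8→3→t: bottleneck 1. Total 2.
No augmenting path remains in the residual graph.

2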